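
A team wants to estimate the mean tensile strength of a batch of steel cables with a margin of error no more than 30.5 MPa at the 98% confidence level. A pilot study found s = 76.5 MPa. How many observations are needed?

For a mean, the margin of error is E = z·σ/√n, so n = (zσ/E)².
At 98% confidence, z = 2.326.
n = (2.326 × 76.5 / 30.5)² = 34.04
Round up: n = 35.

35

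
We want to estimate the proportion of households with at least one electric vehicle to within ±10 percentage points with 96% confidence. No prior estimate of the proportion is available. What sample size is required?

106

For a proportion with margin E = 0.1 at 96% confidence, z = 2.054.
With no prior estimate, use p = 0.5, which maximizes p(1−p) at 0.25.
n = 0.25 × (z/E)² = 0.25 × (2.054/0.1)² = 105.47
Round up: n = 106.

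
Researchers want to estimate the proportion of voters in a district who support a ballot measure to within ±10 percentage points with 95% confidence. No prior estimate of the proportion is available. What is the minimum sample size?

97

For a proportion with margin E = 0.1 at 95% confidence, z = 1.960.
With no prior estimate, use p = 0.5, which maximizes p(1−p) at 0.25.
n = 0.25 × (z/E)² = 0.25 × (1.960/0.1)² = 96.04
Round up: n = 97.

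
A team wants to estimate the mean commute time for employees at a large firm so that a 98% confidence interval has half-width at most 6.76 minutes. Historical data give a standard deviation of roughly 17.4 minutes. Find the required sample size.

n = 36

For a mean, the margin of error is E = z·σ/√n, so n = (zσ/E)².
At 98% confidence, z = 2.326.
n = (2.326 × 17.4 / 6.76)² = 35.84
Round up: n = 36.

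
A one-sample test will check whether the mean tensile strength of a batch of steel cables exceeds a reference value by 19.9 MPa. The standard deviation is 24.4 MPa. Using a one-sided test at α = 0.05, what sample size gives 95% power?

17

For a one-sample z-test, n = ((z_α + z_β)·σ/δ)².
z_α = 1.645 (one-sided α = 0.05); z_β = 1.645 (power 95% → β = 0.05).
n = (3.290 × 24.4 / 19.9)² = 16.27
Round up: n = 17.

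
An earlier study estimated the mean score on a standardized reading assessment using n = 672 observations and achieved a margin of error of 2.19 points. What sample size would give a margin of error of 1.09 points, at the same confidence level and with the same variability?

Margin of error scales as 1/√n, so n₂ = n₁·(E₁/E₂)².
n₂ = 672 × (2.19/1.09)² = 672 × 4.037 = 2712.86
Round up: n₂ = 2713.

2713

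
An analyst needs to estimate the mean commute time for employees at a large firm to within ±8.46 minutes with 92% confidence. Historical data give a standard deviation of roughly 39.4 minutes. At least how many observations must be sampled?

For a mean, the margin of error is E = z·σ/√n, so n = (zσ/E)².
At 92% confidence, z = 1.751.
n = (1.751 × 39.4 / 8.46)² = 66.50
Round up: n = 67.

67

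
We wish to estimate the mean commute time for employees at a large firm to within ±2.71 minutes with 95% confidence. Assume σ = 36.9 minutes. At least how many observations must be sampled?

For a mean, the margin of error is E = z·σ/√n, so n = (zσ/E)².
At 95% confidence, z = 1.960.
n = (1.960 × 36.9 / 2.71)² = 712.24
Round up: n = 713.

713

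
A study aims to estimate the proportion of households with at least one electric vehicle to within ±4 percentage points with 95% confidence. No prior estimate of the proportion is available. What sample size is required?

601

For a proportion with margin E = 0.04 at 95% confidence, z = 1.960.
With no prior estimate, use p = 0.5, which maximizes p(1−p) at 0.25.
n = 0.25 × (z/E)² = 0.25 × (1.960/0.04)² = 600.25
Round up: n = 601.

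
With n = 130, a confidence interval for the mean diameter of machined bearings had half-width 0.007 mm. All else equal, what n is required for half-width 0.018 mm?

Margin of error scales as 1/√n, so n₂ = n₁·(E₁/E₂)².
n₂ = 130 × (0.007/0.018)² = 130 × 0.1512 = 19.66
Round up: n₂ = 20.

20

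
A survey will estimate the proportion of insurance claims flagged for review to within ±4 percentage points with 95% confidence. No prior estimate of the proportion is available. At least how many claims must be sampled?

601

For a proportion with margin E = 0.04 at 95% confidence, z = 1.960.
With no prior estimate, use p = 0.5, which maximizes p(1−p) at 0.25.
n = 0.25 × (z/E)² = 0.25 × (1.960/0.04)² = 600.25
Round up: n = 601.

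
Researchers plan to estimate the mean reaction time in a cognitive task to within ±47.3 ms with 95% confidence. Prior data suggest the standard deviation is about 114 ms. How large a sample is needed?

23

For a mean, the margin of error is E = z·σ/√n, so n = (zσ/E)².
At 95% confidence, z = 1.960.
n = (1.960 × 114 / 47.3)² = 22.32
Round up: n = 23.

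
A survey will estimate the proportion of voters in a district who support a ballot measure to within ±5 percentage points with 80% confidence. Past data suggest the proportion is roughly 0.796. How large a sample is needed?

For a proportion with margin E = 0.05 at 80% confidence, z = 1.282.
n = p̂(1−p̂)(z/E)² = 0.796 × 0.204 × (1.282/0.05)² = 106.75
Round up: n = 107.

n = 107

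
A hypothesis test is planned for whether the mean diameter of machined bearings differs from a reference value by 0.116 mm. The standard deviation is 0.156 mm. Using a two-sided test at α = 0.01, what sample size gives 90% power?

n = 27

For a one-sample z-test, n = ((z_{α/2} + z_β)·σ/δ)².
z_{α/2} = 2.576 (two-sided α = 0.01); z_β = 1.282 (power 90% → β = 0.1).
n = (3.858 × 0.156 / 0.116)² = 26.92
Round up: n = 27.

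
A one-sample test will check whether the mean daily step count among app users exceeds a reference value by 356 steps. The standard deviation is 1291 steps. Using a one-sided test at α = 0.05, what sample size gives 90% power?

For a one-sample z-test, n = ((z_α + z_β)·σ/δ)².
z_α = 1.645 (one-sided α = 0.05); z_β = 1.282 (power 90% → β = 0.1).
n = (2.927 × 1291 / 356)² = 112.67
Round up: n = 113.

113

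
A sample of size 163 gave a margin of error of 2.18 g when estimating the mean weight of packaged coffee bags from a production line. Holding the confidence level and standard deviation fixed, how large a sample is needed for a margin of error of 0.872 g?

n = 1019

Margin of error scales as 1/√n, so n₂ = n₁·(E₁/E₂)².
n₂ = 163 × (2.18/0.872)² = 163 × 6.25 = 1018.75
Round up: n₂ = 1019.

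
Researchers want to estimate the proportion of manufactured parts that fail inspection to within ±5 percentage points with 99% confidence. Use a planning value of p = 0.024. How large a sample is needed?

n = 63

For a proportion with margin E = 0.05 at 99% confidence, z = 2.576.
n = p̂(1−p̂)(z/E)² = 0.024 × 0.976 × (2.576/0.05)² = 62.17
Round up: n = 63.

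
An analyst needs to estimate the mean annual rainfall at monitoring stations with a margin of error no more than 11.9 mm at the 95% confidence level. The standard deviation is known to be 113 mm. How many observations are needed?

For a mean, the margin of error is E = z·σ/√n, so n = (zσ/E)².
At 95% confidence, z = 1.960.
n = (1.960 × 113 / 11.9)² = 346.40
Round up: n = 347.

347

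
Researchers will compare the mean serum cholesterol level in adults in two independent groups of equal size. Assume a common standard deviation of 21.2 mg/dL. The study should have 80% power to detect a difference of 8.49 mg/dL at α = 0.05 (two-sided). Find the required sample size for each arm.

98 per group

For two equal groups, n per group = 2·((z_{α/2} + z_β)·σ/δ)².
z_{α/2} = 1.960; z_β = 0.842 (power 80%).
n = 2 × (2.802 × 21.2 / 8.49)² = 2 × 48.95 = 97.90
Round up: n = 98 per group.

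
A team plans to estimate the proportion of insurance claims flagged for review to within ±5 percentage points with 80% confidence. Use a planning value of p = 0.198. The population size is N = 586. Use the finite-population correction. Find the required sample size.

89

For a proportion with margin E = 0.05 at 80% confidence, z = 1.282.
n = p̂(1−p̂)(z/E)² = 0.198 × 0.802 × (1.282/0.05)² = 104.39 — call this n₀.
Finite-population correction with N = 586: n = n₀ / (1 + (n₀−1)/N) = 104.39 / 1.176 = 88.77
Round up: n = 89.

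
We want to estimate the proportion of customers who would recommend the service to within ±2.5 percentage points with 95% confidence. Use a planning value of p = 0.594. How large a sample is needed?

For a proportion with margin E = 0.025 at 95% confidence, z = 1.960.
n = p̂(1−p̂)(z/E)² = 0.594 × 0.406 × (1.960/0.025)² = 1482.33
Round up: n = 1483.

1483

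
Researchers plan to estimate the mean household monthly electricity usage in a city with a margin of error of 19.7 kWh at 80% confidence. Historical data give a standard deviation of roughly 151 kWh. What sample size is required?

97

For a mean, the margin of error is E = z·σ/√n, so n = (zσ/E)².
At 80% confidence, z = 1.282.
n = (1.282 × 151 / 19.7)² = 96.56
Round up: n = 97.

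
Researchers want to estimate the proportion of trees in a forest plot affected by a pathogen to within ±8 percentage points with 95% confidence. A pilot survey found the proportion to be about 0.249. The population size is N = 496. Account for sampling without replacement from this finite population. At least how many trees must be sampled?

92

For a proportion with margin E = 0.08 at 95% confidence, z = 1.960.
n = p̂(1−p̂)(z/E)² = 0.249 × 0.751 × (1.960/0.08)² = 112.25 — call this n₀.
Finite-population correction with N = 496: n = n₀ / (1 + (n₀−1)/N) = 112.25 / 1.224 = 91.71
Round up: n = 92.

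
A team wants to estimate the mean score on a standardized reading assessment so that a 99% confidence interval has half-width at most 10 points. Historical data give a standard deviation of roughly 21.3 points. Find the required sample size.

For a mean, the margin of error is E = z·σ/√n, so n = (zσ/E)².
At 99% confidence, z = 2.576.
n = (2.576 × 21.3 / 10)² = 30.11
Round up: n = 31.

31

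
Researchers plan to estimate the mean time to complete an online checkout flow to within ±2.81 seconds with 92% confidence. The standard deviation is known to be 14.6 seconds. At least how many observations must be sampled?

83

For a mean, the margin of error is E = z·σ/√n, so n = (zσ/E)².
At 92% confidence, z = 1.751.
n = (1.751 × 14.6 / 2.81)² = 82.77
Round up: n = 83.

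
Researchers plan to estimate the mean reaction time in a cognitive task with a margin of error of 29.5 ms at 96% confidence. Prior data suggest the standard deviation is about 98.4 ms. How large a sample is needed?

For a mean, the margin of error is E = z·σ/√n, so n = (zσ/E)².
At 96% confidence, z = 2.054.
n = (2.054 × 98.4 / 29.5)² = 46.94
Round up: n = 47.

n = 47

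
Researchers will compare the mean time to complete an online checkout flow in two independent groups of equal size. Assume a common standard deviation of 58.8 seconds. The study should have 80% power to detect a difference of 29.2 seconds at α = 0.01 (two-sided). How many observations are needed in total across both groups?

190 total

For two equal groups, n per group = 2·((z_{α/2} + z_β)·σ/δ)².
z_{α/2} = 2.576; z_β = 0.842 (power 80%).
n = 2 × (3.418 × 58.8 / 29.2)² = 2 × 47.37 = 94.74
Round up: n = 95 per group.
Total across both groups: 2 × 95 = 190.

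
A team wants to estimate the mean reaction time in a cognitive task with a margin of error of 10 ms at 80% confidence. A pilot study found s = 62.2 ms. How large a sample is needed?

For a mean, the margin of error is E = z·σ/√n, so n = (zσ/E)².
At 80% confidence, z = 1.282.
n = (1.282 × 62.2 / 10)² = 63.59
Round up: n = 64.

64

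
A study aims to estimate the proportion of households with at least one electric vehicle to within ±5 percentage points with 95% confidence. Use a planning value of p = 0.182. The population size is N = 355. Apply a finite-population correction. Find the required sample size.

For a proportion with margin E = 0.05 at 95% confidence, z = 1.960.
n = p̂(1−p̂)(z/E)² = 0.182 × 0.818 × (1.960/0.05)² = 228.77 — call this n₀.
Finite-population correction with N = 355: n = n₀ / (1 + (n₀−1)/N) = 228.77 / 1.642 = 139.32
Round up: n = 140.

140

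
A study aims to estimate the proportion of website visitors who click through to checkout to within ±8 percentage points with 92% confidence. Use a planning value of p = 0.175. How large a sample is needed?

70

For a proportion with margin E = 0.08 at 92% confidence, z = 1.751.
n = p̂(1−p̂)(z/E)² = 0.175 × 0.825 × (1.751/0.08)² = 69.16
Round up: n = 70.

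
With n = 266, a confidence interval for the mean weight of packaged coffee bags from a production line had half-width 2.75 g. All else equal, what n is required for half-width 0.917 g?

2393

Margin of error scales as 1/√n, so n₂ = n₁·(E₁/E₂)².
n₂ = 266 × (2.75/0.917)² = 266 × 8.993 = 2392.14
Round up: n₂ = 2393.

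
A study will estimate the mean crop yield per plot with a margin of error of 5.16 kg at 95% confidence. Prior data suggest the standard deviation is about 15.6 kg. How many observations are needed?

For a mean, the margin of error is E = z·σ/√n, so n = (zσ/E)².
At 95% confidence, z = 1.960.
n = (1.960 × 15.6 / 5.16)² = 35.11
Round up: n = 36.

36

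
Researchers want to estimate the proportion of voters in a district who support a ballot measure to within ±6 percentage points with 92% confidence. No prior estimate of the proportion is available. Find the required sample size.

For a proportion with margin E = 0.06 at 92% confidence, z = 1.751.
With no prior estimate, use p = 0.5, which maximizes p(1−p) at 0.25.
n = 0.25 × (z/E)² = 0.25 × (1.751/0.06)² = 212.92
Round up: n = 213.

213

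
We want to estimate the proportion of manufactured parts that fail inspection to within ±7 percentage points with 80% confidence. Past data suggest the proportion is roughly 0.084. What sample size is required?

For a proportion with margin E = 0.07 at 80% confidence, z = 1.282.
n = p̂(1−p̂)(z/E)² = 0.084 × 0.916 × (1.282/0.07)² = 25.81
Round up: n = 26.

26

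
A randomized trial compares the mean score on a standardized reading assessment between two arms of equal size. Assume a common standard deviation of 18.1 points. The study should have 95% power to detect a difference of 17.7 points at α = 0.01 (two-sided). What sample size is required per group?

For two equal groups, n per group = 2·((z_{α/2} + z_β)·σ/δ)².
z_{α/2} = 2.576; z_β = 1.645 (power 95%).
n = 2 × (4.221 × 18.1 / 17.7)² = 2 × 18.63 = 37.26
Round up: n = 38 per group.

38 per group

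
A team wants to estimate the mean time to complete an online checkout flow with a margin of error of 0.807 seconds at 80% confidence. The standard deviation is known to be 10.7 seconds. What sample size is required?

289

For a mean, the margin of error is E = z·σ/√n, so n = (zσ/E)².
At 80% confidence, z = 1.282.
n = (1.282 × 10.7 / 0.807)² = 288.93
Round up: n = 289.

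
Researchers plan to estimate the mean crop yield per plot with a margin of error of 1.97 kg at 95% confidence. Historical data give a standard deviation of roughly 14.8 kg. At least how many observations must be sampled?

For a mean, the margin of error is E = z·σ/√n, so n = (zσ/E)².
At 95% confidence, z = 1.960.
n = (1.960 × 14.8 / 1.97)² = 216.82
Round up: n = 217.

217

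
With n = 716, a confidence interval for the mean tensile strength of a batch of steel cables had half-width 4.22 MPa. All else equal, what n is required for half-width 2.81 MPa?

Margin of error scales as 1/√n, so n₂ = n₁·(E₁/E₂)².
n₂ = 716 × (4.22/2.81)² = 716 × 2.255 = 1614.58
Round up: n₂ = 1615.

1615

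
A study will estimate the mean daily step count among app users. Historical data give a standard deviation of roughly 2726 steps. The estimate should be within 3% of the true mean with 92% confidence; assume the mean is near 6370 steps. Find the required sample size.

n = 624

For a mean, the margin of error is E = z·σ/√n, so n = (zσ/E)².
At 92% confidence, z = 1.751.
E = 3% of 6370 = 191.1 steps.
n = (1.751 × 2726 / 191.1)² = 623.88
Round up: n = 624.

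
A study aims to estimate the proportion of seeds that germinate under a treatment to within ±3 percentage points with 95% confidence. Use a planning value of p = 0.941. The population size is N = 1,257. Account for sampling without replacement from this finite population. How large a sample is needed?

n = 200

For a proportion with margin E = 0.03 at 95% confidence, z = 1.960.
n = p̂(1−p̂)(z/E)² = 0.941 × 0.059 × (1.960/0.03)² = 236.98 — call this n₀.
Finite-population correction with N = 1,257: n = n₀ / (1 + (n₀−1)/N) = 236.98 / 1.188 = 199.48
Round up: n = 200.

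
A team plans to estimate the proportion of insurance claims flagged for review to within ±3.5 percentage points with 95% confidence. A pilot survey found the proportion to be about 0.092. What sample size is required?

262

For a proportion with margin E = 0.035 at 95% confidence, z = 1.960.
n = p̂(1−p̂)(z/E)² = 0.092 × 0.908 × (1.960/0.035)² = 261.97
Round up: n = 262.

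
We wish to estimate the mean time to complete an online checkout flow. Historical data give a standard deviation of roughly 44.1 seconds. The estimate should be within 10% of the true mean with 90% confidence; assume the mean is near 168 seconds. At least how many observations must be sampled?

n = 19

For a mean, the margin of error is E = z·σ/√n, so n = (zσ/E)².
At 90% confidence, z = 1.645.
E = 10% of 168 = 16.8 seconds.
n = (1.645 × 44.1 / 16.8)² = 18.65
Round up: n = 19.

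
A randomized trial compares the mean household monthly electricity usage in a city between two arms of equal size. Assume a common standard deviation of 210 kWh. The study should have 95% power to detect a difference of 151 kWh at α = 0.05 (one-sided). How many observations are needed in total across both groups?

For two equal groups, n per group = 2·((z_α + z_β)·σ/δ)².
z_α = 1.645; z_β = 1.645 (power 95%).
n = 2 × (3.290 × 210 / 151)² = 2 × 20.94 = 41.88
Round up: n = 42 per group.
Total across both groups: 2 × 42 = 84.

84 total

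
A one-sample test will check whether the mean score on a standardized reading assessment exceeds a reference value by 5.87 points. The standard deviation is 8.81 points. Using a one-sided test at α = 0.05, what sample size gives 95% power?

25

For a one-sample z-test, n = ((z_α + z_β)·σ/δ)².
z_α = 1.645 (one-sided α = 0.05); z_β = 1.645 (power 95% → β = 0.05).
n = (3.290 × 8.81 / 5.87)² = 24.38
Round up: n = 25.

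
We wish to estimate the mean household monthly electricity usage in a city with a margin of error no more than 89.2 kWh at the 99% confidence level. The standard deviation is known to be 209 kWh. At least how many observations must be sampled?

n = 37

For a mean, the margin of error is E = z·σ/√n, so n = (zσ/E)².
At 99% confidence, z = 2.576.
n = (2.576 × 209 / 89.2)² = 36.43
Round up: n = 37.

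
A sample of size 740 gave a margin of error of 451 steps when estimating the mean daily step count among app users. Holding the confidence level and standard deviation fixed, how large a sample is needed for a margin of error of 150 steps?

n = 6690

Margin of error scales as 1/√n, so n₂ = n₁·(E₁/E₂)².
n₂ = 740 × (451/150)² = 740 × 9.04 = 6689.60
Round up: n₂ = 6690.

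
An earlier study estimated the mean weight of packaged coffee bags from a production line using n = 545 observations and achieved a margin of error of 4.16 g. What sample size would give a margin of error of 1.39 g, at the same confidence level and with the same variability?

n = 4882

Margin of error scales as 1/√n, so n₂ = n₁·(E₁/E₂)².
n₂ = 545 × (4.16/1.39)² = 545 × 8.957 = 4881.57
Round up: n₂ = 4882.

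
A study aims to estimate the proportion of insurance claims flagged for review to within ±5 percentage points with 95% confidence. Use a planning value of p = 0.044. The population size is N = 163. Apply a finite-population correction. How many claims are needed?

47

For a proportion with margin E = 0.05 at 95% confidence, z = 1.960.
n = p̂(1−p̂)(z/E)² = 0.044 × 0.956 × (1.960/0.05)² = 64.64 — call this n₀.
Finite-population correction with N = 163: n = n₀ / (1 + (n₀−1)/N) = 64.64 / 1.39 = 46.50
Round up: n = 47.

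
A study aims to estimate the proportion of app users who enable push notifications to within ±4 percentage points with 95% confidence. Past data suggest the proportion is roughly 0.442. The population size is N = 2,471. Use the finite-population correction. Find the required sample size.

478

For a proportion with margin E = 0.04 at 95% confidence, z = 1.960.
n = p̂(1−p̂)(z/E)² = 0.442 × 0.558 × (1.960/0.04)² = 592.17 — call this n₀.
Finite-population correction with N = 2,471: n = n₀ / (1 + (n₀−1)/N) = 592.17 / 1.239 = 477.94
Round up: n = 478.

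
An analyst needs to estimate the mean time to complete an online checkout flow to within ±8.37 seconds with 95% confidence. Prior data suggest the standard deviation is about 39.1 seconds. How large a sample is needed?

For a mean, the margin of error is E = z·σ/√n, so n = (zσ/E)².
At 95% confidence, z = 1.960.
n = (1.960 × 39.1 / 8.37)² = 83.83
Round up: n = 84.

84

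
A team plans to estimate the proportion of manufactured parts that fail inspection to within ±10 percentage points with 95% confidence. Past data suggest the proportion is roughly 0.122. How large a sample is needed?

42

For a proportion with margin E = 0.1 at 95% confidence, z = 1.960.
n = p̂(1−p̂)(z/E)² = 0.122 × 0.878 × (1.960/0.1)² = 41.15
Round up: n = 42.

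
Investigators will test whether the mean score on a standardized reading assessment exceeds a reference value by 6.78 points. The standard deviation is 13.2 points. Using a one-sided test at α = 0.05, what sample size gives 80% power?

For a one-sample z-test, n = ((z_α + z_β)·σ/δ)².
z_α = 1.645 (one-sided α = 0.05); z_β = 0.842 (power 80% → β = 0.2).
n = (2.487 × 13.2 / 6.78)² = 23.44
Round up: n = 24.

24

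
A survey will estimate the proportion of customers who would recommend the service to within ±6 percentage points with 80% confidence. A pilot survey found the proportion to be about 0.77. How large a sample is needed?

For a proportion with margin E = 0.06 at 80% confidence, z = 1.282.
n = p̂(1−p̂)(z/E)² = 0.77 × 0.23 × (1.282/0.06)² = 80.85
Round up: n = 81.

81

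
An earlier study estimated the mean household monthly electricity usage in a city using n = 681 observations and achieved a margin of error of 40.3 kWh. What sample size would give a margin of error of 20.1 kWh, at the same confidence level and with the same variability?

n = 2738

Margin of error scales as 1/√n, so n₂ = n₁·(E₁/E₂)².
n₂ = 681 × (40.3/20.1)² = 681 × 4.02 = 2737.62
Round up: n₂ = 2738.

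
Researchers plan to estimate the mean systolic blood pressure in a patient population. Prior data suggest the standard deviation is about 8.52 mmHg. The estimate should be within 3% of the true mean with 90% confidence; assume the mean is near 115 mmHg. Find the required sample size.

For a mean, the margin of error is E = z·σ/√n, so n = (zσ/E)².
At 90% confidence, z = 1.645.
E = 3% of 115 = 3.45 mmHg.
n = (1.645 × 8.52 / 3.45)² = 16.50
Round up: n = 17.

n = 17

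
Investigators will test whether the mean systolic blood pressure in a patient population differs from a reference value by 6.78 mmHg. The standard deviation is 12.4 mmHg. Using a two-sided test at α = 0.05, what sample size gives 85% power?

n = 31

For a one-sample z-test, n = ((z_{α/2} + z_β)·σ/δ)².
z_{α/2} = 1.960 (two-sided α = 0.05); z_β = 1.036 (power 85% → β = 0.15).
n = (2.996 × 12.4 / 6.78)² = 30.02
Round up: n = 31.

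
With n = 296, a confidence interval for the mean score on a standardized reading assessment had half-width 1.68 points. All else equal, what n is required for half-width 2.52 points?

n = 132

Margin of error scales as 1/√n, so n₂ = n₁·(E₁/E₂)².
n₂ = 296 × (1.68/2.52)² = 296 × 0.4444 = 131.54
Round up: n₂ = 132.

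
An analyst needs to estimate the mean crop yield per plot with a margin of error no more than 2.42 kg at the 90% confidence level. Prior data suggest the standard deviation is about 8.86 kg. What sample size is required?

For a mean, the margin of error is E = z·σ/√n, so n = (zσ/E)².
At 90% confidence, z = 1.645.
n = (1.645 × 8.86 / 2.42)² = 36.27
Round up: n = 37.

n = 37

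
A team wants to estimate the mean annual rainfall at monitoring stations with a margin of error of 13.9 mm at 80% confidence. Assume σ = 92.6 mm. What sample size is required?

73

For a mean, the margin of error is E = z·σ/√n, so n = (zσ/E)².
At 80% confidence, z = 1.282.
n = (1.282 × 92.6 / 13.9)² = 72.94
Round up: n = 73.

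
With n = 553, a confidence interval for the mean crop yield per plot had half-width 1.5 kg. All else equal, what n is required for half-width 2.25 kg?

Margin of error scales as 1/√n, so n₂ = n₁·(E₁/E₂)².
n₂ = 553 × (1.5/2.25)² = 553 × 0.4444 = 245.75
Round up: n₂ = 246.

n = 246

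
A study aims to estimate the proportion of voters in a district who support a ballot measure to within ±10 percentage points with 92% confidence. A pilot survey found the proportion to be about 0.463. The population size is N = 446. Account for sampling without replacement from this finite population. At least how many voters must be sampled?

For a proportion with margin E = 0.1 at 92% confidence, z = 1.751.
n = p̂(1−p̂)(z/E)² = 0.463 × 0.537 × (1.751/0.1)² = 76.23 — call this n₀.
Finite-population correction with N = 446: n = n₀ / (1 + (n₀−1)/N) = 76.23 / 1.169 = 65.21
Round up: n = 66.

66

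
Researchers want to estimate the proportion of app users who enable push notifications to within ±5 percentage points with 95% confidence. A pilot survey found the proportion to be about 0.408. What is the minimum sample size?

For a proportion with margin E = 0.05 at 95% confidence, z = 1.960.
n = p̂(1−p̂)(z/E)² = 0.408 × 0.592 × (1.960/0.05)² = 371.15
Round up: n = 372.

372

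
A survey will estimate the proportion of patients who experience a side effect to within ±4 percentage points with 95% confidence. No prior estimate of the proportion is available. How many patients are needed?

For a proportion with margin E = 0.04 at 95% confidence, z = 1.960.
With no prior estimate, use p = 0.5, which maximizes p(1−p) at 0.25.
n = 0.25 × (z/E)² = 0.25 × (1.960/0.04)² = 600.25
Round up: n = 601.

601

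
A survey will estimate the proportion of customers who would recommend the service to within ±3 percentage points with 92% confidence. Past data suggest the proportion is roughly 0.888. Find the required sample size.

For a proportion with margin E = 0.03 at 92% confidence, z = 1.751.
n = p̂(1−p̂)(z/E)² = 0.888 × 0.112 × (1.751/0.03)² = 338.81
Round up: n = 339.

339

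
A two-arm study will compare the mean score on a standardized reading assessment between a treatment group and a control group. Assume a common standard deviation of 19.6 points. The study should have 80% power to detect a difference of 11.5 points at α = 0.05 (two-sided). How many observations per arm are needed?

For two equal groups, n per group = 2·((z_{α/2} + z_β)·σ/δ)².
z_{α/2} = 1.960; z_β = 0.842 (power 80%).
n = 2 × (2.802 × 19.6 / 11.5)² = 2 × 22.81 = 45.62
Round up: n = 46 per group.

46 per group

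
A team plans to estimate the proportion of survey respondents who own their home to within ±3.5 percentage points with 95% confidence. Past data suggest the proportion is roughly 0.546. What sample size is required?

For a proportion with margin E = 0.035 at 95% confidence, z = 1.960.
n = p̂(1−p̂)(z/E)² = 0.546 × 0.454 × (1.960/0.035)² = 777.36
Round up: n = 778.

778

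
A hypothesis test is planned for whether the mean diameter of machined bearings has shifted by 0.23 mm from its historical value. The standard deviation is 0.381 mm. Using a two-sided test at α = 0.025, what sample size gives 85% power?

For a one-sample z-test, n = ((z_{α/2} + z_β)·σ/δ)².
z_{α/2} = 2.241 (two-sided α = 0.025); z_β = 1.036 (power 85% → β = 0.15).
n = (3.277 × 0.381 / 0.23)² = 29.47
Round up: n = 30.

n = 30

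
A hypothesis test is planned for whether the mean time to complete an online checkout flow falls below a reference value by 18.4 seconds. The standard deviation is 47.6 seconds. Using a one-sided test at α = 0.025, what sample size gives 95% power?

87

For a one-sample z-test, n = ((z_α + z_β)·σ/δ)².
z_α = 1.960 (one-sided α = 0.025); z_β = 1.645 (power 95% → β = 0.05).
n = (3.605 × 47.6 / 18.4)² = 86.97
Round up: n = 87.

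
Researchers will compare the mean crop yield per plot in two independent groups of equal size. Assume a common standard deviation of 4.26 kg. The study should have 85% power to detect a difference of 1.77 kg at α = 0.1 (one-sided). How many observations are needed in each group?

For two equal groups, n per group = 2·((z_α + z_β)·σ/δ)².
z_α = 1.282; z_β = 1.036 (power 85%).
n = 2 × (2.318 × 4.26 / 1.77)² = 2 × 31.12 = 62.24
Round up: n = 63 per group.

63 per group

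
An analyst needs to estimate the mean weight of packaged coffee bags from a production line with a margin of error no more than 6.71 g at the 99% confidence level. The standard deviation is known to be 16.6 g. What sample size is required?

For a mean, the margin of error is E = z·σ/√n, so n = (zσ/E)².
At 99% confidence, z = 2.576.
n = (2.576 × 16.6 / 6.71)² = 40.61
Round up: n = 41.

n = 41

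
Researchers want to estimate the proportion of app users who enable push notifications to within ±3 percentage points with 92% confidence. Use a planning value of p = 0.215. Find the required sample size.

For a proportion with margin E = 0.03 at 92% confidence, z = 1.751.
n = p̂(1−p̂)(z/E)² = 0.215 × 0.785 × (1.751/0.03)² = 574.96
Round up: n = 575.

575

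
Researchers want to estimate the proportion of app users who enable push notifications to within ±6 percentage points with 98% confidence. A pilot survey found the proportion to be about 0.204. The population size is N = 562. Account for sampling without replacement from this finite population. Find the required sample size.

For a proportion with margin E = 0.06 at 98% confidence, z = 2.326.
n = p̂(1−p̂)(z/E)² = 0.204 × 0.796 × (2.326/0.06)² = 244.04 — call this n₀.
Finite-population correction with N = 562: n = n₀ / (1 + (n₀−1)/N) = 244.04 / 1.432 = 170.42
Round up: n = 171.

n = 171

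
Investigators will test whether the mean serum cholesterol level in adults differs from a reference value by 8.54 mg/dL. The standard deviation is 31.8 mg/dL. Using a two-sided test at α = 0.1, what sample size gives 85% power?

100

For a one-sample z-test, n = ((z_{α/2} + z_β)·σ/δ)².
z_{α/2} = 1.645 (two-sided α = 0.1); z_β = 1.036 (power 85% → β = 0.15).
n = (2.681 × 31.8 / 8.54)² = 99.66
Round up: n = 100.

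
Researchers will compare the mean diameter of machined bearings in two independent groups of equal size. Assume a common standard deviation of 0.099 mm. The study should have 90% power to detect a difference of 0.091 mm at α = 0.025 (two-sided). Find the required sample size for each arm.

30 per group

For two equal groups, n per group = 2·((z_{α/2} + z_β)·σ/δ)².
z_{α/2} = 2.241; z_β = 1.282 (power 90%).
n = 2 × (3.523 × 0.099 / 0.091)² = 2 × 14.69 = 29.38
Round up: n = 30 per group.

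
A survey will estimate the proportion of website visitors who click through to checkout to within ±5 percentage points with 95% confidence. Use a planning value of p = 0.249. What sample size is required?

For a proportion with margin E = 0.05 at 95% confidence, z = 1.960.
n = p̂(1−p̂)(z/E)² = 0.249 × 0.751 × (1.960/0.05)² = 287.35
Round up: n = 288.

n = 288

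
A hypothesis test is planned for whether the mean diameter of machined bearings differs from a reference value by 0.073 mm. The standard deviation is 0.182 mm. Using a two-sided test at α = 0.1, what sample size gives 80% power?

For a one-sample z-test, n = ((z_{α/2} + z_β)·σ/δ)².
z_{α/2} = 1.645 (two-sided α = 0.1); z_β = 0.842 (power 80% → β = 0.2).
n = (2.487 × 0.182 / 0.073)² = 38.45
Round up: n = 39.

39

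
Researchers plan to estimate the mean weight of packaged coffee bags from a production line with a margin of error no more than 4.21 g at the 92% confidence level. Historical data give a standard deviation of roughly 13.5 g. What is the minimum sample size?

32

For a mean, the margin of error is E = z·σ/√n, so n = (zσ/E)².
At 92% confidence, z = 1.751.
n = (1.751 × 13.5 / 4.21)² = 31.53
Round up: n = 32.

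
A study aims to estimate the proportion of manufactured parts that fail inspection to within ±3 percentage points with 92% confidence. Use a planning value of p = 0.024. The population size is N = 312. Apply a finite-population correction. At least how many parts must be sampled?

For a proportion with margin E = 0.03 at 92% confidence, z = 1.751.
n = p̂(1−p̂)(z/E)² = 0.024 × 0.976 × (1.751/0.03)² = 79.80 — call this n₀.
Finite-population correction with N = 312: n = n₀ / (1 + (n₀−1)/N) = 79.80 / 1.253 = 63.69
Round up: n = 64.

64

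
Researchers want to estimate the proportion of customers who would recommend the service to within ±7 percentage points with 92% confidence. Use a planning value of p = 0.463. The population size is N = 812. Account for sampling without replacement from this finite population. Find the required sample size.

For a proportion with margin E = 0.07 at 92% confidence, z = 1.751.
n = p̂(1−p̂)(z/E)² = 0.463 × 0.537 × (1.751/0.07)² = 155.57 — call this n₀.
Finite-population correction with N = 812: n = n₀ / (1 + (n₀−1)/N) = 155.57 / 1.19 = 130.73
Round up: n = 131.

131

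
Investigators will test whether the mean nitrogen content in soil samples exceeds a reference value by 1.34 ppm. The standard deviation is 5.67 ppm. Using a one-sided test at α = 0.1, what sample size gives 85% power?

For a one-sample z-test, n = ((z_α + z_β)·σ/δ)².
z_α = 1.282 (one-sided α = 0.1); z_β = 1.036 (power 85% → β = 0.15).
n = (2.318 × 5.67 / 1.34)² = 96.20
Round up: n = 97.

97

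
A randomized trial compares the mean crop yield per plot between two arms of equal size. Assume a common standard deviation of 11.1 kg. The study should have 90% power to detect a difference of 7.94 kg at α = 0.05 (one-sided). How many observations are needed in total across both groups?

For two equal groups, n per group = 2·((z_α + z_β)·σ/δ)².
z_α = 1.645; z_β = 1.282 (power 90%).
n = 2 × (2.927 × 11.1 / 7.94)² = 2 × 16.74 = 33.48
Round up: n = 34 per group.
Total across both groups: 2 × 34 = 68.

68 total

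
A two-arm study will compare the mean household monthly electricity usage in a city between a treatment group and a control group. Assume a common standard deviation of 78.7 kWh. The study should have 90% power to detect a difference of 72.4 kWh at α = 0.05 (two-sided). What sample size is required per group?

For two equal groups, n per group = 2·((z_{α/2} + z_β)·σ/δ)².
z_{α/2} = 1.960; z_β = 1.282 (power 90%).
n = 2 × (3.242 × 78.7 / 72.4)² = 2 × 12.42 = 24.84
Round up: n = 25 per group.

25 per group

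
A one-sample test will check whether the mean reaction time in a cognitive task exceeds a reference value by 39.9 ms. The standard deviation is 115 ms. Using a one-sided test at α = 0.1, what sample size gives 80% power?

38

For a one-sample z-test, n = ((z_α + z_β)·σ/δ)².
z_α = 1.282 (one-sided α = 0.1); z_β = 0.842 (power 80% → β = 0.2).
n = (2.124 × 115 / 39.9)² = 37.48
Round up: n = 38.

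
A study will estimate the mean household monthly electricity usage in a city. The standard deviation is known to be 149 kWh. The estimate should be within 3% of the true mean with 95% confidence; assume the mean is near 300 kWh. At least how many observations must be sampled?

1053

For a mean, the margin of error is E = z·σ/√n, so n = (zσ/E)².
At 95% confidence, z = 1.960.
E = 3% of 300 = 9 kWh.
n = (1.960 × 149 / 9)² = 1052.93
Round up: n = 1053.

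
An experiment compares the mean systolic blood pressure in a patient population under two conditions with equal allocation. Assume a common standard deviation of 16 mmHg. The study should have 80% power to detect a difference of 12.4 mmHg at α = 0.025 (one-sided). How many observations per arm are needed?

For two equal groups, n per group = 2·((z_α + z_β)·σ/δ)².
z_α = 1.960; z_β = 0.842 (power 80%).
n = 2 × (2.802 × 16 / 12.4)² = 2 × 13.07 = 26.14
Round up: n = 27 per group.

27 per group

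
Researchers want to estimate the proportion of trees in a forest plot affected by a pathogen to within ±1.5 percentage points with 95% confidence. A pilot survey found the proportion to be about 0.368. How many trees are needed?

For a proportion with margin E = 0.015 at 95% confidence, z = 1.960.
n = p̂(1−p̂)(z/E)² = 0.368 × 0.632 × (1.960/0.015)² = 3970.95
Round up: n = 3971.

3971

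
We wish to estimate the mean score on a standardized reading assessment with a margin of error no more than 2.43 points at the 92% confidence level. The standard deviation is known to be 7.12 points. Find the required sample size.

27

For a mean, the margin of error is E = z·σ/√n, so n = (zσ/E)².
At 92% confidence, z = 1.751.
n = (1.751 × 7.12 / 2.43)² = 26.32
Round up: n = 27.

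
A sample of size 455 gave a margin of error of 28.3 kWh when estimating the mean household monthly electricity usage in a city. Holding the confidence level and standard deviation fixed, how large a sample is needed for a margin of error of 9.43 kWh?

4098

Margin of error scales as 1/√n, so n₂ = n₁·(E₁/E₂)².
n₂ = 455 × (28.3/9.43)² = 455 × 9.006 = 4097.73
Round up: n₂ = 4098.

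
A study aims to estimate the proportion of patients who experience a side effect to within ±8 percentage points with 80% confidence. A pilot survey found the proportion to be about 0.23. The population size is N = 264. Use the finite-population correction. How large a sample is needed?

39

For a proportion with margin E = 0.08 at 80% confidence, z = 1.282.
n = p̂(1−p̂)(z/E)² = 0.23 × 0.77 × (1.282/0.08)² = 45.48 — call this n₀.
Finite-population correction with N = 264: n = n₀ / (1 + (n₀−1)/N) = 45.48 / 1.168 = 38.94
Round up: n = 39.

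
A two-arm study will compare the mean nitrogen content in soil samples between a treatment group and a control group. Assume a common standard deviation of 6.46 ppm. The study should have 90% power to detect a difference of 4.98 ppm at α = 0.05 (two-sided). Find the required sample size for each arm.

36 per group

For two equal groups, n per group = 2·((z_{α/2} + z_β)·σ/δ)².
z_{α/2} = 1.960; z_β = 1.282 (power 90%).
n = 2 × (3.242 × 6.46 / 4.98)² = 2 × 17.69 = 35.38
Round up: n = 36 per group.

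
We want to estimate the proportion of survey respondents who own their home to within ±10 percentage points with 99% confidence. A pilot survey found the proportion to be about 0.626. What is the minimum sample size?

For a proportion with margin E = 0.1 at 99% confidence, z = 2.576.
n = p̂(1−p̂)(z/E)² = 0.626 × 0.374 × (2.576/0.1)² = 155.36
Round up: n = 156.

156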